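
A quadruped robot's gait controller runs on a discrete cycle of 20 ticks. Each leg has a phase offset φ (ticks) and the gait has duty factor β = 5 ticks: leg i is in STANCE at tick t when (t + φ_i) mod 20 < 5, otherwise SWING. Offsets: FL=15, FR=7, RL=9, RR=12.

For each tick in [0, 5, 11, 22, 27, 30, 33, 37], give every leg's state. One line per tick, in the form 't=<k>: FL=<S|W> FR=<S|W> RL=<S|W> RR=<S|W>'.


t=0: phase=(15,7,9,12) vs β=5 → FL=W FR=W RL=W RR=W
t=5: phase=(0,12,14,17) vs β=5 → FL=S FR=W RL=W RR=W
t=11: phase=(6,18,0,3) vs β=5 → FL=W FR=W RL=S RR=S
t=22: phase=(17,9,11,14) vs β=5 → FL=W FR=W RL=W RR=W
t=27: phase=(2,14,16,19) vs β=5 → FL=S FR=W RL=W RR=W
t=30: phase=(5,17,19,2) vs β=5 → FL=W FR=W RL=W RR=S
t=33: phase=(8,0,2,5) vs β=5 → FL=W FR=S RL=S RR=W
t=37: phase=(12,4,6,9) vs β=5 → FL=W FR=S RL=W RR=W

t=0: FL=W FR=W RL=W RR=W
t=5: FL=S FR=W RL=W RR=W
t=11: FL=W FR=W RL=S RR=S
t=22: FL=W FR=W RL=W RR=W
t=27: FL=S FR=W RL=W RR=W
t=30: FL=W FR=W RL=W RR=S
t=33: FL=W FR=S RL=S RR=W
t=37: FL=W FR=S RL=W RR=W


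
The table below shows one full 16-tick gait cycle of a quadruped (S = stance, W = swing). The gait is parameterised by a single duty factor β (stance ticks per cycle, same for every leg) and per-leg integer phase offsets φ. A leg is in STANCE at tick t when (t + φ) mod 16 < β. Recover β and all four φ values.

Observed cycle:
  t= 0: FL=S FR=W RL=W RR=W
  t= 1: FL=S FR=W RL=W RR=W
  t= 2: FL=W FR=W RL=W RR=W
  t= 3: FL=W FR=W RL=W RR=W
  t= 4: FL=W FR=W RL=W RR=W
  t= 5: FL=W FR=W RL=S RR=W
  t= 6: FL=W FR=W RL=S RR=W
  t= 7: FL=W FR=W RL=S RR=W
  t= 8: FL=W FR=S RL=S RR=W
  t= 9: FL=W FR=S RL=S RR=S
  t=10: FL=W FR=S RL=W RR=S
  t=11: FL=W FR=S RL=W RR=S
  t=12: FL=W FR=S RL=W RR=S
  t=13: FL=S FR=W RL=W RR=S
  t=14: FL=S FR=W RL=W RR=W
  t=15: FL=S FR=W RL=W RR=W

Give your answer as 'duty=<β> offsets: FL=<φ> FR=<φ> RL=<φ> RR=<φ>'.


duty β = stance ticks per leg = 5
FL: stance ticks = 5; W→S at t=13 → φ=3
FR: stance ticks = 5; W→S at t=8 → φ=8
RL: stance ticks = 5; W→S at t=5 → φ=11
RR: stance ticks = 5; W→S at t=9 → φ=7

duty=5 offsets: FL=3 FR=8 RL=11 RR=7


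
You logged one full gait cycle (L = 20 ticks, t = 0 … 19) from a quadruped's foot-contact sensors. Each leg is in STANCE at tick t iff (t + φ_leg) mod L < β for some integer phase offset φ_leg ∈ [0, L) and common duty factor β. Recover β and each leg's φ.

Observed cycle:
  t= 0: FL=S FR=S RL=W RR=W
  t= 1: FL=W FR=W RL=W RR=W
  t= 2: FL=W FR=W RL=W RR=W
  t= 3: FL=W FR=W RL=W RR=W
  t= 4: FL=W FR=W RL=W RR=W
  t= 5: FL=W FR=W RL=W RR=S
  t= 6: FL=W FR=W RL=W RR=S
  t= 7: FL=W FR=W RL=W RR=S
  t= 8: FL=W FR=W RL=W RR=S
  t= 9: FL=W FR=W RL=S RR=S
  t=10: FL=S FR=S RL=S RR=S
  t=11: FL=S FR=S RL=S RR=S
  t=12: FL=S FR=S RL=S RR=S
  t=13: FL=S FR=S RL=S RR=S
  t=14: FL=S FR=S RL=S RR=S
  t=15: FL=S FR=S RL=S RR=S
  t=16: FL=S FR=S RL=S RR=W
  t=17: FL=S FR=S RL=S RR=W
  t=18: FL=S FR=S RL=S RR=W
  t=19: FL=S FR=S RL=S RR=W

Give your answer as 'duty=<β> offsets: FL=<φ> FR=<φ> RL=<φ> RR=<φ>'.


duty=11 offsets: FL=10 FR=10 RL=11 RR=15

duty β = stance ticks per leg = 11
FL: stance ticks = 11; W→S at t=10 → φ=10
FR: stance ticks = 11; W→S at t=10 → φ=10
RL: stance ticks = 11; W→S at t=9 → φ=11
RR: stance ticks = 11; W→S at t=5 → φ=15


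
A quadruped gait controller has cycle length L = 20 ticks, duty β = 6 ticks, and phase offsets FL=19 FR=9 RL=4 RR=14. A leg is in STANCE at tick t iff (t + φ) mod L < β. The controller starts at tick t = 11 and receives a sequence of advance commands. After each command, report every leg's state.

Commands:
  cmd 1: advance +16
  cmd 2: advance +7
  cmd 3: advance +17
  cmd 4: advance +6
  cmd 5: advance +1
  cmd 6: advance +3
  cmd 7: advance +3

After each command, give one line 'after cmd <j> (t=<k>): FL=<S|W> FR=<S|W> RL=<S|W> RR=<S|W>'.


start t=11: FL=W FR=S RL=W RR=S
cmd 1: advance +16 → t=27, phase=(6,16,11,1) → FL=W FR=W RL=W RR=S
cmd 2: advance +7 → t=34, phase=(13,3,18,8) → FL=W FR=S RL=W RR=W
cmd 3: advance +17 → t=51, phase=(10,0,15,5) → FL=W FR=S RL=W RR=S
cmd 4: advance +6 → t=57, phase=(16,6,1,11) → FL=W FR=W RL=S RR=W
cmd 5: advance +1 → t=58, phase=(17,7,2,12) → FL=W FR=W RL=S RR=W
cmd 6: advance +3 → t=61, phase=(0,10,5,15) → FL=S FR=W RL=S RR=W
cmd 7: advance +3 → t=64, phase=(3,13,8,18) → FL=S FR=W RL=W RR=W

after cmd 1 (t=27): FL=W FR=W RL=W RR=S
after cmd 2 (t=34): FL=W FR=S RL=W RR=W
after cmd 3 (t=51): FL=W FR=S RL=W RR=S
after cmd 4 (t=57): FL=W FR=W RL=S RR=W
after cmd 5 (t=58): FL=W FR=W RL=S RR=W
after cmd 6 (t=61): FL=S FR=W RL=S RR=W
after cmd 7 (t=64): FL=S FR=W RL=W RR=W


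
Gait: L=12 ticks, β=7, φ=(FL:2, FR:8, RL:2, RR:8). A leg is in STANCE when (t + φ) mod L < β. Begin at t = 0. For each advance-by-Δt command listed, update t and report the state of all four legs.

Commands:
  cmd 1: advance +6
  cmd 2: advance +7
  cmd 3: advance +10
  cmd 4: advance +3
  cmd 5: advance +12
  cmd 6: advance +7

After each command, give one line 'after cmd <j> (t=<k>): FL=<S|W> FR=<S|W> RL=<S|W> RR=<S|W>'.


after cmd 1 (t=6): FL=W FR=S RL=W RR=S
after cmd 2 (t=13): FL=S FR=W RL=S RR=W
after cmd 3 (t=23): FL=S FR=W RL=S RR=W
after cmd 4 (t=26): FL=S FR=W RL=S RR=W
after cmd 5 (t=38): FL=S FR=W RL=S RR=W
after cmd 6 (t=45): FL=W FR=S RL=W RR=S

start t=0: FL=S FR=W RL=S RR=W
cmd 1: advance +6 → t=6, phase=(8,2,8,2) → FL=W FR=S RL=W RR=S
cmd 2: advance +7 → t=13, phase=(3,9,3,9) → FL=S FR=W RL=S RR=W
cmd 3: advance +10 → t=23, phase=(1,7,1,7) → FL=S FR=W RL=S RR=W
cmd 4: advance +3 → t=26, phase=(4,10,4,10) → FL=S FR=W RL=S RR=W
cmd 5: advance +12 → t=38, phase=(4,10,4,10) → FL=S FR=W RL=S RR=W
cmd 6: advance +7 → t=45, phase=(11,5,11,5) → FL=W FR=S RL=W RR=S


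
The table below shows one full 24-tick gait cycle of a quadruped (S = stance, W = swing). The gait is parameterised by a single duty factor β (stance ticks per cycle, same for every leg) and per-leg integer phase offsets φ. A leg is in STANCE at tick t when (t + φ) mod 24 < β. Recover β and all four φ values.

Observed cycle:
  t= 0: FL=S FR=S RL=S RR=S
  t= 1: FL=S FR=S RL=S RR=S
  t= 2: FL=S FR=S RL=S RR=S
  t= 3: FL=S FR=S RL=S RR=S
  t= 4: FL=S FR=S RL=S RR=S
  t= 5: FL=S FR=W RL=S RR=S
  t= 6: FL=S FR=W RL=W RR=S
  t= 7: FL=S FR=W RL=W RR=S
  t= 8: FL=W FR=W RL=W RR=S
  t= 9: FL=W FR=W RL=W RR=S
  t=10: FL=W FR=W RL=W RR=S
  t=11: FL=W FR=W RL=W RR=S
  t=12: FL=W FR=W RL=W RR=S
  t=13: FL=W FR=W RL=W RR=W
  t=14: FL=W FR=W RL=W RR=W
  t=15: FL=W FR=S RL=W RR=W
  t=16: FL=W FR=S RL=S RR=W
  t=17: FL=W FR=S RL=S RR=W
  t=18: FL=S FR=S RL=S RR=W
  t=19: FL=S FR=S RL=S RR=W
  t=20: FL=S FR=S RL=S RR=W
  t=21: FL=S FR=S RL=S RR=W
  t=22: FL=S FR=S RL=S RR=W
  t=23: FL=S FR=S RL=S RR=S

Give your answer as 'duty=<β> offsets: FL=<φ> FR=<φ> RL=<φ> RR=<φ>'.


duty=14 offsets: FL=6 FR=9 RL=8 RR=1

duty β = stance ticks per leg = 14
FL: stance ticks = 14; W→S at t=18 → φ=6
FR: stance ticks = 14; W→S at t=15 → φ=9
RL: stance ticks = 14; W→S at t=16 → φ=8
RR: stance ticks = 14; W→S at t=23 → φ=1


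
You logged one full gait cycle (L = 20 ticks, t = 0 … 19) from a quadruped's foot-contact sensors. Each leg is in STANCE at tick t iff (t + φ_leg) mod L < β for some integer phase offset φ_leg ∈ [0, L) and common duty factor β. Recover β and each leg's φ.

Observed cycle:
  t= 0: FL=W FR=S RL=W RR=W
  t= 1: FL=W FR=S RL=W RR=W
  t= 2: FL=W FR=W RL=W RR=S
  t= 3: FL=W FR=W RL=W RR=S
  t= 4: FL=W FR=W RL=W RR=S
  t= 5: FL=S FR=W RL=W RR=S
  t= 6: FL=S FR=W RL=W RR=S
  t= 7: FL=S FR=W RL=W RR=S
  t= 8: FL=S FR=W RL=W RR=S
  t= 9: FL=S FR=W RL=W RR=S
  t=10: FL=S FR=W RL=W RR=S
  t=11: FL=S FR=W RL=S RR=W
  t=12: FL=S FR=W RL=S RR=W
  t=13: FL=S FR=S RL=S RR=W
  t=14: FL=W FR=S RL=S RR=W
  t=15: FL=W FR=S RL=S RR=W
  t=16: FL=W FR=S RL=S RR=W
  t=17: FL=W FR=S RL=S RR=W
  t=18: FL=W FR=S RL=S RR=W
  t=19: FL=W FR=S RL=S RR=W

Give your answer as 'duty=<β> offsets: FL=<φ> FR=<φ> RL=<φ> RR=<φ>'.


duty=9 offsets: FL=15 FR=7 RL=9 RR=18

duty β = stance ticks per leg = 9
FL: stance ticks = 9; W→S at t=5 → φ=15
FR: stance ticks = 9; W→S at t=13 → φ=7
RL: stance ticks = 9; W→S at t=11 → φ=9
RR: stance ticks = 9; W→S at t=2 → φ=18


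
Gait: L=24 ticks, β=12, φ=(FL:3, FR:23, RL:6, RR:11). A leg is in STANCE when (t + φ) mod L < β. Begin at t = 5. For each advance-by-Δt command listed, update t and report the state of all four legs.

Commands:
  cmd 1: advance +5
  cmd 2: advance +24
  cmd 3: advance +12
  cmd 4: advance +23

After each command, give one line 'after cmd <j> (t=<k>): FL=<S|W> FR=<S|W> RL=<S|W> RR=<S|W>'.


after cmd 1 (t=10): FL=W FR=S RL=W RR=W
after cmd 2 (t=34): FL=W FR=S RL=W RR=W
after cmd 3 (t=46): FL=S FR=W RL=S RR=S
after cmd 4 (t=69): FL=S FR=W RL=S RR=S

start t=5: FL=S FR=S RL=S RR=W
cmd 1: advance +5 → t=10, phase=(13,9,16,21) → FL=W FR=S RL=W RR=W
cmd 2: advance +24 → t=34, phase=(13,9,16,21) → FL=W FR=S RL=W RR=W
cmd 3: advance +12 → t=46, phase=(1,21,4,9) → FL=S FR=W RL=S RR=S
cmd 4: advance +23 → t=69, phase=(0,20,3,8) → FL=S FR=W RL=S RR=S


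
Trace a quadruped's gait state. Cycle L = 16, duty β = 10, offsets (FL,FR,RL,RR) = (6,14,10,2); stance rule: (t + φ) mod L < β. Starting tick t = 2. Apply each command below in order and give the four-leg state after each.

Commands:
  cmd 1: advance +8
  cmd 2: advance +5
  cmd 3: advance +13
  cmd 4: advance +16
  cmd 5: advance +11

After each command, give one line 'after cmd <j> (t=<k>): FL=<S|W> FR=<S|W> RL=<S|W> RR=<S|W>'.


start t=2: FL=S FR=S RL=W RR=S
cmd 1: advance +8 → t=10, phase=(0,8,4,12) → FL=S FR=S RL=S RR=W
cmd 2: advance +5 → t=15, phase=(5,13,9,1) → FL=S FR=W RL=S RR=S
cmd 3: advance +13 → t=28, phase=(2,10,6,14) → FL=S FR=W RL=S RR=W
cmd 4: advance +16 → t=44, phase=(2,10,6,14) → FL=S FR=W RL=S RR=W
cmd 5: advance +11 → t=55, phase=(13,5,1,9) → FL=W FR=S RL=S RR=S

after cmd 1 (t=10): FL=S FR=S RL=S RR=W
after cmd 2 (t=15): FL=S FR=W RL=S RR=S
after cmd 3 (t=28): FL=S FR=W RL=S RR=W
after cmd 4 (t=44): FL=S FR=W RL=S RR=W
after cmd 5 (t=55): FL=W FR=S RL=S RR=S


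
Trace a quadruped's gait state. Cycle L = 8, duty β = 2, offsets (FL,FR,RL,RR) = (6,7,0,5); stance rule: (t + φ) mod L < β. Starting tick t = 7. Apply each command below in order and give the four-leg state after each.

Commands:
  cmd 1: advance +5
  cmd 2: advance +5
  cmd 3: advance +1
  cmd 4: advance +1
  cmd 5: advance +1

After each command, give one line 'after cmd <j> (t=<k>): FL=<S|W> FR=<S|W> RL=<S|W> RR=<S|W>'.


after cmd 1 (t=12): FL=W FR=W RL=W RR=S
after cmd 2 (t=17): FL=W FR=S RL=S RR=W
after cmd 3 (t=18): FL=S FR=S RL=W RR=W
after cmd 4 (t=19): FL=S FR=W RL=W RR=S
after cmd 5 (t=20): FL=W FR=W RL=W RR=S

start t=7: FL=W FR=W RL=W RR=W
cmd 1: advance +5 → t=12, phase=(2,3,4,1) → FL=W FR=W RL=W RR=S
cmd 2: advance +5 → t=17, phase=(7,0,1,6) → FL=W FR=S RL=S RR=W
cmd 3: advance +1 → t=18, phase=(0,1,2,7) → FL=S FR=S RL=W RR=W
cmd 4: advance +1 → t=19, phase=(1,2,3,0) → FL=S FR=W RL=W RR=S
cmd 5: advance +1 → t=20, phase=(2,3,4,1) → FL=W FR=W RL=W RR=S


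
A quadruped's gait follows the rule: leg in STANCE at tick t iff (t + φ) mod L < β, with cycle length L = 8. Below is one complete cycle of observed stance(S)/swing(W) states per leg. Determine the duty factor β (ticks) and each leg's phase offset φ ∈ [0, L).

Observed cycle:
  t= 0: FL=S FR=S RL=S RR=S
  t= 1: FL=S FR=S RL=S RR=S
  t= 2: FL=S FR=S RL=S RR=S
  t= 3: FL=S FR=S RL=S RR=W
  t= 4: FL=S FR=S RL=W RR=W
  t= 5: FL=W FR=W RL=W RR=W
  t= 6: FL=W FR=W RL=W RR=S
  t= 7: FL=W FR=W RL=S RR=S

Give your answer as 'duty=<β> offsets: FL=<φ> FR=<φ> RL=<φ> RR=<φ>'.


duty=5 offsets: FL=0 FR=0 RL=1 RR=2

duty β = stance ticks per leg = 5
FL: stance ticks = 5; W→S at t=0 → φ=0
FR: stance ticks = 5; W→S at t=0 → φ=0
RL: stance ticks = 5; W→S at t=7 → φ=1
RR: stance ticks = 5; W→S at t=6 → φ=2


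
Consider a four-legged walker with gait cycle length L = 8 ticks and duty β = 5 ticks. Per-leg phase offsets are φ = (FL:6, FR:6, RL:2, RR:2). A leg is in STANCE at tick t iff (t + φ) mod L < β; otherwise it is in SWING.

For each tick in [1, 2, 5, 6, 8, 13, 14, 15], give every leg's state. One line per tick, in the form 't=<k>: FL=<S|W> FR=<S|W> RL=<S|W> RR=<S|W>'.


t=1: FL=W FR=W RL=S RR=S
t=2: FL=S FR=S RL=S RR=S
t=5: FL=S FR=S RL=W RR=W
t=6: FL=S FR=S RL=S RR=S
t=8: FL=W FR=W RL=S RR=S
t=13: FL=S FR=S RL=W RR=W
t=14: FL=S FR=S RL=S RR=S
t=15: FL=W FR=W RL=S RR=S

t=1: phase=(7,7,3,3) vs β=5 → FL=W FR=W RL=S RR=S
t=2: phase=(0,0,4,4) vs β=5 → FL=S FR=S RL=S RR=S
t=5: phase=(3,3,7,7) vs β=5 → FL=S FR=S RL=W RR=W
t=6: phase=(4,4,0,0) vs β=5 → FL=S FR=S RL=S RR=S
t=8: phase=(6,6,2,2) vs β=5 → FL=W FR=W RL=S RR=S
t=13: phase=(3,3,7,7) vs β=5 → FL=S FR=S RL=W RR=W
t=14: phase=(4,4,0,0) vs β=5 → FL=S FR=S RL=S RR=S
t=15: phase=(5,5,1,1) vs β=5 → FL=W FR=W RL=S RR=S


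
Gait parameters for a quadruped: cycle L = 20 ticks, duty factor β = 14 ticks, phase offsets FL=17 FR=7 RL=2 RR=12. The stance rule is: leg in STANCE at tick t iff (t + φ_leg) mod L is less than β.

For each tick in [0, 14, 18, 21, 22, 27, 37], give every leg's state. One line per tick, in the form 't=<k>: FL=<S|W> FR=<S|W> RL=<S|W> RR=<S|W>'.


t=0: FL=W FR=S RL=S RR=S
t=14: FL=S FR=S RL=W RR=S
t=18: FL=W FR=S RL=S RR=S
t=21: FL=W FR=S RL=S RR=S
t=22: FL=W FR=S RL=S RR=W
t=27: FL=S FR=W RL=S RR=W
t=37: FL=W FR=S RL=W RR=S

t=0: phase=(17,7,2,12) vs β=14 → FL=W FR=S RL=S RR=S
t=14: phase=(11,1,16,6) vs β=14 → FL=S FR=S RL=W RR=S
t=18: phase=(15,5,0,10) vs β=14 → FL=W FR=S RL=S RR=S
t=21: phase=(18,8,3,13) vs β=14 → FL=W FR=S RL=S RR=S
t=22: phase=(19,9,4,14) vs β=14 → FL=W FR=S RL=S RR=W
t=27: phase=(4,14,9,19) vs β=14 → FL=S FR=W RL=S RR=W
t=37: phase=(14,4,19,9) vs β=14 → FL=W FR=S RL=W RR=S


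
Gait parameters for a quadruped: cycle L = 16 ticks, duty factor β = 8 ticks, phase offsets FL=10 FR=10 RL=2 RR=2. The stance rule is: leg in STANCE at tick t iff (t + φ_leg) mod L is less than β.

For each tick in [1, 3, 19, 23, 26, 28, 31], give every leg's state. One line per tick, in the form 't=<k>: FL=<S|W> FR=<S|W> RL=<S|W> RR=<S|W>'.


t=1: phase=(11,11,3,3) vs β=8 → FL=W FR=W RL=S RR=S
t=3: phase=(13,13,5,5) vs β=8 → FL=W FR=W RL=S RR=S
t=19: phase=(13,13,5,5) vs β=8 → FL=W FR=W RL=S RR=S
t=23: phase=(1,1,9,9) vs β=8 → FL=S FR=S RL=W RR=W
t=26: phase=(4,4,12,12) vs β=8 → FL=S FR=S RL=W RR=W
t=28: phase=(6,6,14,14) vs β=8 → FL=S FR=S RL=W RR=W
t=31: phase=(9,9,1,1) vs β=8 → FL=W FR=W RL=S RR=S

t=1: FL=W FR=W RL=S RR=S
t=3: FL=W FR=W RL=S RR=S
t=19: FL=W FR=W RL=S RR=S
t=23: FL=S FR=S RL=W RR=W
t=26: FL=S FR=S RL=W RR=W
t=28: FL=S FR=S RL=W RR=W
t=31: FL=W FR=W RL=S RR=S


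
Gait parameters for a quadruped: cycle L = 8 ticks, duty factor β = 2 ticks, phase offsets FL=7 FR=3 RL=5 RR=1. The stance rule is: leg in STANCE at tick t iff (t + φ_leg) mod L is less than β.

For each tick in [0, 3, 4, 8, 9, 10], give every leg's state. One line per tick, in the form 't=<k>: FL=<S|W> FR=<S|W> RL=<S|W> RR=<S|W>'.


t=0: FL=W FR=W RL=W RR=S
t=3: FL=W FR=W RL=S RR=W
t=4: FL=W FR=W RL=S RR=W
t=8: FL=W FR=W RL=W RR=S
t=9: FL=S FR=W RL=W RR=W
t=10: FL=S FR=W RL=W RR=W

t=0: phase=(7,3,5,1) vs β=2 → FL=W FR=W RL=W RR=S
t=3: phase=(2,6,0,4) vs β=2 → FL=W FR=W RL=S RR=W
t=4: phase=(3,7,1,5) vs β=2 → FL=W FR=W RL=S RR=W
t=8: phase=(7,3,5,1) vs β=2 → FL=W FR=W RL=W RR=S
t=9: phase=(0,4,6,2) vs β=2 → FL=S FR=W RL=W RR=W
t=10: phase=(1,5,7,3) vs β=2 → FL=S FR=W RL=W RR=W


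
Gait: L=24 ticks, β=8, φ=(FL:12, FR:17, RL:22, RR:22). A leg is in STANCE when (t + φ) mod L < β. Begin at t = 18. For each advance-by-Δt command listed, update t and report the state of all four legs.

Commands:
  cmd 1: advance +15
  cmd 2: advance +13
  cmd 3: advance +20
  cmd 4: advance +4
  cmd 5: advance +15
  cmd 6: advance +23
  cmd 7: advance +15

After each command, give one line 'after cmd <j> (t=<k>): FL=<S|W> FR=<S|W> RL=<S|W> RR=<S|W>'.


after cmd 1 (t=33): FL=W FR=S RL=S RR=S
after cmd 2 (t=46): FL=W FR=W RL=W RR=W
after cmd 3 (t=66): FL=S FR=W RL=W RR=W
after cmd 4 (t=70): FL=W FR=W RL=W RR=W
after cmd 5 (t=85): FL=S FR=S RL=W RR=W
after cmd 6 (t=108): FL=S FR=S RL=W RR=W
after cmd 7 (t=123): FL=W FR=W RL=S RR=S

start t=18: FL=S FR=W RL=W RR=W
cmd 1: advance +15 → t=33, phase=(21,2,7,7) → FL=W FR=S RL=S RR=S
cmd 2: advance +13 → t=46, phase=(10,15,20,20) → FL=W FR=W RL=W RR=W
cmd 3: advance +20 → t=66, phase=(6,11,16,16) → FL=S FR=W RL=W RR=W
cmd 4: advance +4 → t=70, phase=(10,15,20,20) → FL=W FR=W RL=W RR=W
cmd 5: advance +15 → t=85, phase=(1,6,11,11) → FL=S FR=S RL=W RR=W
cmd 6: advance +23 → t=108, phase=(0,5,10,10) → FL=S FR=S RL=W RR=W
cmd 7: advance +15 → t=123, phase=(15,20,1,1) → FL=W FR=W RL=S RR=S


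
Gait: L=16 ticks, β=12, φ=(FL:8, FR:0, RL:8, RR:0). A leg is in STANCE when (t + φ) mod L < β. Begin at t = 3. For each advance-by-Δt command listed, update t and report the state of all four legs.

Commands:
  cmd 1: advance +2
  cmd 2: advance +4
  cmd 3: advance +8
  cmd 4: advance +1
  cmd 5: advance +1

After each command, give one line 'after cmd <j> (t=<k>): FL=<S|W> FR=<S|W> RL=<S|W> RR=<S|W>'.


after cmd 1 (t=5): FL=W FR=S RL=W RR=S
after cmd 2 (t=9): FL=S FR=S RL=S RR=S
after cmd 3 (t=17): FL=S FR=S RL=S RR=S
after cmd 4 (t=18): FL=S FR=S RL=S RR=S
after cmd 5 (t=19): FL=S FR=S RL=S RR=S

start t=3: FL=S FR=S RL=S RR=S
cmd 1: advance +2 → t=5, phase=(13,5,13,5) → FL=W FR=S RL=W RR=S
cmd 2: advance +4 → t=9, phase=(1,9,1,9) → FL=S FR=S RL=S RR=S
cmd 3: advance +8 → t=17, phase=(9,1,9,1) → FL=S FR=S RL=S RR=S
cmd 4: advance +1 → t=18, phase=(10,2,10,2) → FL=S FR=S RL=S RR=S
cmd 5: advance +1 → t=19, phase=(11,3,11,3) → FL=S FR=S RL=S RR=S


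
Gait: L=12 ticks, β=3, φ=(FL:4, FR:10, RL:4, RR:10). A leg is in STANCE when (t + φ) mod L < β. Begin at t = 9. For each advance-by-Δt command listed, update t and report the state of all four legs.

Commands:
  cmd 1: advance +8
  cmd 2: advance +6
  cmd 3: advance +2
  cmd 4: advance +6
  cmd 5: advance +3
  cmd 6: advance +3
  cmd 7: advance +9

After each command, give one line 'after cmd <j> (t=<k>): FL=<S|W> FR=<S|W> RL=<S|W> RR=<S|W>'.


after cmd 1 (t=17): FL=W FR=W RL=W RR=W
after cmd 2 (t=23): FL=W FR=W RL=W RR=W
after cmd 3 (t=25): FL=W FR=W RL=W RR=W
after cmd 4 (t=31): FL=W FR=W RL=W RR=W
after cmd 5 (t=34): FL=S FR=W RL=S RR=W
after cmd 6 (t=37): FL=W FR=W RL=W RR=W
after cmd 7 (t=46): FL=S FR=W RL=S RR=W

start t=9: FL=S FR=W RL=S RR=W
cmd 1: advance +8 → t=17, phase=(9,3,9,3) → FL=W FR=W RL=W RR=W
cmd 2: advance +6 → t=23, phase=(3,9,3,9) → FL=W FR=W RL=W RR=W
cmd 3: advance +2 → t=25, phase=(5,11,5,11) → FL=W FR=W RL=W RR=W
cmd 4: advance +6 → t=31, phase=(11,5,11,5) → FL=W FR=W RL=W RR=W
cmd 5: advance +3 → t=34, phase=(2,8,2,8) → FL=S FR=W RL=S RR=W
cmd 6: advance +3 → t=37, phase=(5,11,5,11) → FL=W FR=W RL=W RR=W
cmd 7: advance +9 → t=46, phase=(2,8,2,8) → FL=S FR=W RL=S RR=W


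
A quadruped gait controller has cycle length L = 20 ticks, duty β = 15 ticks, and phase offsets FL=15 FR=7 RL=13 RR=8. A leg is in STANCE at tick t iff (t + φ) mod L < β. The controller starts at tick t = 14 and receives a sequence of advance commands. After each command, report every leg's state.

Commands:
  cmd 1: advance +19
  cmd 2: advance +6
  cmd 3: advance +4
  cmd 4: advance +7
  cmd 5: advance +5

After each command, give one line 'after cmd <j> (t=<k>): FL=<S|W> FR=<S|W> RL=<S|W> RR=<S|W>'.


after cmd 1 (t=33): FL=S FR=S RL=S RR=S
after cmd 2 (t=39): FL=S FR=S RL=S RR=S
after cmd 3 (t=43): FL=W FR=S RL=W RR=S
after cmd 4 (t=50): FL=S FR=W RL=S RR=W
after cmd 5 (t=55): FL=S FR=S RL=S RR=S

start t=14: FL=S FR=S RL=S RR=S
cmd 1: advance +19 → t=33, phase=(8,0,6,1) → FL=S FR=S RL=S RR=S
cmd 2: advance +6 → t=39, phase=(14,6,12,7) → FL=S FR=S RL=S RR=S
cmd 3: advance +4 → t=43, phase=(18,10,16,11) → FL=W FR=S RL=W RR=S
cmd 4: advance +7 → t=50, phase=(5,17,3,18) → FL=S FR=W RL=S RR=W
cmd 5: advance +5 → t=55, phase=(10,2,8,3) → FL=S FR=S RL=S RR=S


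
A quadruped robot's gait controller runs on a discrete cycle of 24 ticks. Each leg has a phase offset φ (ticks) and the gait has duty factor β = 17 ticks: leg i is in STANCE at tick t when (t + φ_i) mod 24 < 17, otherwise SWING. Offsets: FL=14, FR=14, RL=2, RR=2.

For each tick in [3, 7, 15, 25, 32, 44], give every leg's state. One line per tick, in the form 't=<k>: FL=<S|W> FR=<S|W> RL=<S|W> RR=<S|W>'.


t=3: FL=W FR=W RL=S RR=S
t=7: FL=W FR=W RL=S RR=S
t=15: FL=S FR=S RL=W RR=W
t=25: FL=S FR=S RL=S RR=S
t=32: FL=W FR=W RL=S RR=S
t=44: FL=S FR=S RL=W RR=W

t=3: phase=(17,17,5,5) vs β=17 → FL=W FR=W RL=S RR=S
t=7: phase=(21,21,9,9) vs β=17 → FL=W FR=W RL=S RR=S
t=15: phase=(5,5,17,17) vs β=17 → FL=S FR=S RL=W RR=W
t=25: phase=(15,15,3,3) vs β=17 → FL=S FR=S RL=S RR=S
t=32: phase=(22,22,10,10) vs β=17 → FL=W FR=W RL=S RR=S
t=44: phase=(10,10,22,22) vs β=17 → FL=S FR=S RL=W RR=W


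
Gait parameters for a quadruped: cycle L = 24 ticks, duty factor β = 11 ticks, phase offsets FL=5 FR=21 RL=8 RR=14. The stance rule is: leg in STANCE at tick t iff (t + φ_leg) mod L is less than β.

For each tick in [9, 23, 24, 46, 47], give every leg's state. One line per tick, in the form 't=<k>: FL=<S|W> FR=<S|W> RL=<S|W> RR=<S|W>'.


t=9: phase=(14,6,17,23) vs β=11 → FL=W FR=S RL=W RR=W
t=23: phase=(4,20,7,13) vs β=11 → FL=S FR=W RL=S RR=W
t=24: phase=(5,21,8,14) vs β=11 → FL=S FR=W RL=S RR=W
t=46: phase=(3,19,6,12) vs β=11 → FL=S FR=W RL=S RR=W
t=47: phase=(4,20,7,13) vs β=11 → FL=S FR=W RL=S RR=W

t=9: FL=W FR=S RL=W RR=W
t=23: FL=S FR=W RL=S RR=W
t=24: FL=S FR=W RL=S RR=W
t=46: FL=S FR=W RL=S RR=W
t=47: FL=S FR=W RL=S RR=W


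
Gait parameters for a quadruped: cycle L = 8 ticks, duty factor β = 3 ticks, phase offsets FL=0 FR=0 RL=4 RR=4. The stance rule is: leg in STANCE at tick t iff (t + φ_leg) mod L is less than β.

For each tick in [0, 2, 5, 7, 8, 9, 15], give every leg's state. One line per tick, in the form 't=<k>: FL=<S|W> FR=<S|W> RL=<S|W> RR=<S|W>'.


t=0: FL=S FR=S RL=W RR=W
t=2: FL=S FR=S RL=W RR=W
t=5: FL=W FR=W RL=S RR=S
t=7: FL=W FR=W RL=W RR=W
t=8: FL=S FR=S RL=W RR=W
t=9: FL=S FR=S RL=W RR=W
t=15: FL=W FR=W RL=W RR=W

t=0: phase=(0,0,4,4) vs β=3 → FL=S FR=S RL=W RR=W
t=2: phase=(2,2,6,6) vs β=3 → FL=S FR=S RL=W RR=W
t=5: phase=(5,5,1,1) vs β=3 → FL=W FR=W RL=S RR=S
t=7: phase=(7,7,3,3) vs β=3 → FL=W FR=W RL=W RR=W
t=8: phase=(0,0,4,4) vs β=3 → FL=S FR=S RL=W RR=W
t=9: phase=(1,1,5,5) vs β=3 → FL=S FR=S RL=W RR=W
t=15: phase=(7,7,3,3) vs β=3 → FL=W FR=W RL=W RR=W


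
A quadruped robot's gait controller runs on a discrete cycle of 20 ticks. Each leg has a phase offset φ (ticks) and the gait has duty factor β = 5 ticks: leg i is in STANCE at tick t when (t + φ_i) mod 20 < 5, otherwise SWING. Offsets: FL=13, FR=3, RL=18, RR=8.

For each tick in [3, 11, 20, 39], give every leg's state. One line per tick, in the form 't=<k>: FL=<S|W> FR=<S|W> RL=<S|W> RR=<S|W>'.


t=3: phase=(16,6,1,11) vs β=5 → FL=W FR=W RL=S RR=W
t=11: phase=(4,14,9,19) vs β=5 → FL=S FR=W RL=W RR=W
t=20: phase=(13,3,18,8) vs β=5 → FL=W FR=S RL=W RR=W
t=39: phase=(12,2,17,7) vs β=5 → FL=W FR=S RL=W RR=W

t=3: FL=W FR=W RL=S RR=W
t=11: FL=S FR=W RL=W RR=W
t=20: FL=W FR=S RL=W RR=W
t=39: FL=W FR=S RL=W RR=W


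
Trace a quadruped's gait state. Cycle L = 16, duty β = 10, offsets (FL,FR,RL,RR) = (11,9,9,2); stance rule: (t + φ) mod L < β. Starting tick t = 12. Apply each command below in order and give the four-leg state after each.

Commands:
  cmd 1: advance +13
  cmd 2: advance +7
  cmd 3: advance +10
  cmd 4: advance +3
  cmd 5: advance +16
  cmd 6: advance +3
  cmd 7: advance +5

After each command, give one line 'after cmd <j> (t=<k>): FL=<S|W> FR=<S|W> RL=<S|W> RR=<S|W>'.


start t=12: FL=S FR=S RL=S RR=W
cmd 1: advance +13 → t=25, phase=(4,2,2,11) → FL=S FR=S RL=S RR=W
cmd 2: advance +7 → t=32, phase=(11,9,9,2) → FL=W FR=S RL=S RR=S
cmd 3: advance +10 → t=42, phase=(5,3,3,12) → FL=S FR=S RL=S RR=W
cmd 4: advance +3 → t=45, phase=(8,6,6,15) → FL=S FR=S RL=S RR=W
cmd 5: advance +16 → t=61, phase=(8,6,6,15) → FL=S FR=S RL=S RR=W
cmd 6: advance +3 → t=64, phase=(11,9,9,2) → FL=W FR=S RL=S RR=S
cmd 7: advance +5 → t=69, phase=(0,14,14,7) → FL=S FR=W RL=W RR=S

after cmd 1 (t=25): FL=S FR=S RL=S RR=W
after cmd 2 (t=32): FL=W FR=S RL=S RR=S
after cmd 3 (t=42): FL=S FR=S RL=S RR=W
after cmd 4 (t=45): FL=S FR=S RL=S RR=W
after cmd 5 (t=61): FL=S FR=S RL=S RR=W
after cmd 6 (t=64): FL=W FR=S RL=S RR=S
after cmd 7 (t=69): FL=S FR=W RL=W RR=S


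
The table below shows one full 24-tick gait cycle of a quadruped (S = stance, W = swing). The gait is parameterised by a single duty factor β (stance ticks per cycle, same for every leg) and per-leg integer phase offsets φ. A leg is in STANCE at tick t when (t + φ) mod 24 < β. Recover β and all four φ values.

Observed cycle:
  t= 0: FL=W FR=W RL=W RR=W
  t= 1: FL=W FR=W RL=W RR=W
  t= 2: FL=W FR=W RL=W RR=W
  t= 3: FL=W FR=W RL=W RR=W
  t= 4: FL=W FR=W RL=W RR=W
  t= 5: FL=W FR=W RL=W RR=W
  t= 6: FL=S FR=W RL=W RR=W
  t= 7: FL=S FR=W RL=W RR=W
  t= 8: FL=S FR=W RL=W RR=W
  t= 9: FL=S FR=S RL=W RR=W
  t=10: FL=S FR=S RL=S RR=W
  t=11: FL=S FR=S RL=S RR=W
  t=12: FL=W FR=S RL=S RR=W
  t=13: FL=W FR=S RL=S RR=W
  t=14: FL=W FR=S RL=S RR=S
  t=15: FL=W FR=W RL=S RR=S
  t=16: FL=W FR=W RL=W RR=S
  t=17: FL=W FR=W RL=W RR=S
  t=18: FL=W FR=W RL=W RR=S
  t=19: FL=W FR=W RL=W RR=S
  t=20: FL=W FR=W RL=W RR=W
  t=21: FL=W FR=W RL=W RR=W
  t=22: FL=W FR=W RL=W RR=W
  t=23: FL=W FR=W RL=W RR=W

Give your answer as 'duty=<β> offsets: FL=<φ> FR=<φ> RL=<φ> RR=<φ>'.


duty=6 offsets: FL=18 FR=15 RL=14 RR=10

duty β = stance ticks per leg = 6
FL: stance ticks = 6; W→S at t=6 → φ=18
FR: stance ticks = 6; W→S at t=9 → φ=15
RL: stance ticks = 6; W→S at t=10 → φ=14
RR: stance ticks = 6; W→S at t=14 → φ=10


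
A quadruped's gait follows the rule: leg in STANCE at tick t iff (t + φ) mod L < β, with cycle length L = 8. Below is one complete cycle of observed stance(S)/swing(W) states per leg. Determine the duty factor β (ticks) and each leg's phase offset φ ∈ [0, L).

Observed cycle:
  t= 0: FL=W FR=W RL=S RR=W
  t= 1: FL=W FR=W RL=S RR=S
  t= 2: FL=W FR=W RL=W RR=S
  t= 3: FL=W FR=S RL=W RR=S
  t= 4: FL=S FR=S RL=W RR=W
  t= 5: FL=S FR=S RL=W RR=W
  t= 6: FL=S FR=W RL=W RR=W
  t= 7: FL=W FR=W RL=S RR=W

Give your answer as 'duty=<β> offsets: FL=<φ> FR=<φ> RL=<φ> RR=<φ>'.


duty β = stance ticks per leg = 3
FL: stance ticks = 3; W→S at t=4 → φ=4
FR: stance ticks = 3; W→S at t=3 → φ=5
RL: stance ticks = 3; W→S at t=7 → φ=1
RR: stance ticks = 3; W→S at t=1 → φ=7

duty=3 offsets: FL=4 FR=5 RL=1 RR=7


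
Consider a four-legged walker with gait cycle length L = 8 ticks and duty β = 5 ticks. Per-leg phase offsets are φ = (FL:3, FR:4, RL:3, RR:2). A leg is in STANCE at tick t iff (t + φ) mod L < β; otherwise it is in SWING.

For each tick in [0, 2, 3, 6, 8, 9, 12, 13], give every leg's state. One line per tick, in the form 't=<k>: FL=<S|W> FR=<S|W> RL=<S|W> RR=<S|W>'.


t=0: FL=S FR=S RL=S RR=S
t=2: FL=W FR=W RL=W RR=S
t=3: FL=W FR=W RL=W RR=W
t=6: FL=S FR=S RL=S RR=S
t=8: FL=S FR=S RL=S RR=S
t=9: FL=S FR=W RL=S RR=S
t=12: FL=W FR=S RL=W RR=W
t=13: FL=S FR=S RL=S RR=W

t=0: phase=(3,4,3,2) vs β=5 → FL=S FR=S RL=S RR=S
t=2: phase=(5,6,5,4) vs β=5 → FL=W FR=W RL=W RR=S
t=3: phase=(6,7,6,5) vs β=5 → FL=W FR=W RL=W RR=W
t=6: phase=(1,2,1,0) vs β=5 → FL=S FR=S RL=S RR=S
t=8: phase=(3,4,3,2) vs β=5 → FL=S FR=S RL=S RR=S
t=9: phase=(4,5,4,3) vs β=5 → FL=S FR=W RL=S RR=S
t=12: phase=(7,0,7,6) vs β=5 → FL=W FR=S RL=W RR=W
t=13: phase=(0,1,0,7) vs β=5 → FL=S FR=S RL=S RR=W


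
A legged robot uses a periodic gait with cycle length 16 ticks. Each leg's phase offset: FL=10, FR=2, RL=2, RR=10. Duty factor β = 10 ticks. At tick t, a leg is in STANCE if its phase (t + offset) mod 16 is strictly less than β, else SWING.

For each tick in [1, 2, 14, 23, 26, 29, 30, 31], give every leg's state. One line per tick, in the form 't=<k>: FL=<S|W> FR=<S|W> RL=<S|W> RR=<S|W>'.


t=1: phase=(11,3,3,11) vs β=10 → FL=W FR=S RL=S RR=W
t=2: phase=(12,4,4,12) vs β=10 → FL=W FR=S RL=S RR=W
t=14: phase=(8,0,0,8) vs β=10 → FL=S FR=S RL=S RR=S
t=23: phase=(1,9,9,1) vs β=10 → FL=S FR=S RL=S RR=S
t=26: phase=(4,12,12,4) vs β=10 → FL=S FR=W RL=W RR=S
t=29: phase=(7,15,15,7) vs β=10 → FL=S FR=W RL=W RR=S
t=30: phase=(8,0,0,8) vs β=10 → FL=S FR=S RL=S RR=S
t=31: phase=(9,1,1,9) vs β=10 → FL=S FR=S RL=S RR=S

t=1: FL=W FR=S RL=S RR=W
t=2: FL=W FR=S RL=S RR=W
t=14: FL=S FR=S RL=S RR=S
t=23: FL=S FR=S RL=S RR=S
t=26: FL=S FR=W RL=W RR=S
t=29: FL=S FR=W RL=W RR=S
t=30: FL=S FR=S RL=S RR=S
t=31: FL=S FR=S RL=S RR=S


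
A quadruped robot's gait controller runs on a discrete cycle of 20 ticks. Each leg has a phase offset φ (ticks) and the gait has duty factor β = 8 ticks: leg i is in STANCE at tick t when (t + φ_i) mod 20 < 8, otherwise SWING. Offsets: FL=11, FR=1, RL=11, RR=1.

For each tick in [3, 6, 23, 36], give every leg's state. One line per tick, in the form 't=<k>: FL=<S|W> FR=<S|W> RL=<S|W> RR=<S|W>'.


t=3: phase=(14,4,14,4) vs β=8 → FL=W FR=S RL=W RR=S
t=6: phase=(17,7,17,7) vs β=8 → FL=W FR=S RL=W RR=S
t=23: phase=(14,4,14,4) vs β=8 → FL=W FR=S RL=W RR=S
t=36: phase=(7,17,7,17) vs β=8 → FL=S FR=W RL=S RR=W

t=3: FL=W FR=S RL=W RR=S
t=6: FL=W FR=S RL=W RR=S
t=23: FL=W FR=S RL=W RR=S
t=36: FL=S FR=W RL=S RR=W


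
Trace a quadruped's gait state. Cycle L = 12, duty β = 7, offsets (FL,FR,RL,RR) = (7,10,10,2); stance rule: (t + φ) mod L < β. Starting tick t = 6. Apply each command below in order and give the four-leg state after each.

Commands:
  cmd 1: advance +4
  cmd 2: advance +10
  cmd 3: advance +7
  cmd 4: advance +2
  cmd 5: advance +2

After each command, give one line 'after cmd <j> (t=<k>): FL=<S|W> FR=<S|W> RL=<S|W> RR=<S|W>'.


start t=6: FL=S FR=S RL=S RR=W
cmd 1: advance +4 → t=10, phase=(5,8,8,0) → FL=S FR=W RL=W RR=S
cmd 2: advance +10 → t=20, phase=(3,6,6,10) → FL=S FR=S RL=S RR=W
cmd 3: advance +7 → t=27, phase=(10,1,1,5) → FL=W FR=S RL=S RR=S
cmd 4: advance +2 → t=29, phase=(0,3,3,7) → FL=S FR=S RL=S RR=W
cmd 5: advance +2 → t=31, phase=(2,5,5,9) → FL=S FR=S RL=S RR=W

after cmd 1 (t=10): FL=S FR=W RL=W RR=S
after cmd 2 (t=20): FL=S FR=S RL=S RR=W
after cmd 3 (t=27): FL=W FR=S RL=S RR=S
after cmd 4 (t=29): FL=S FR=S RL=S RR=W
after cmd 5 (t=31): FL=S FR=S RL=S RR=W


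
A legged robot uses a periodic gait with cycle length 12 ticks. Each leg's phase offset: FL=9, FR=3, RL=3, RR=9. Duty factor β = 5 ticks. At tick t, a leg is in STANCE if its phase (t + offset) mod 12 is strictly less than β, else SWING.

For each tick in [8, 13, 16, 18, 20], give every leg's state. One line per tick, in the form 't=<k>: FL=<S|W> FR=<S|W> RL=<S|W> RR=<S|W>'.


t=8: phase=(5,11,11,5) vs β=5 → FL=W FR=W RL=W RR=W
t=13: phase=(10,4,4,10) vs β=5 → FL=W FR=S RL=S RR=W
t=16: phase=(1,7,7,1) vs β=5 → FL=S FR=W RL=W RR=S
t=18: phase=(3,9,9,3) vs β=5 → FL=S FR=W RL=W RR=S
t=20: phase=(5,11,11,5) vs β=5 → FL=W FR=W RL=W RR=W

t=8: FL=W FR=W RL=W RR=W
t=13: FL=W FR=S RL=S RR=W
t=16: FL=S FR=W RL=W RR=S
t=18: FL=S FR=W RL=W RR=S
t=20: FL=W FR=W RL=W RR=W


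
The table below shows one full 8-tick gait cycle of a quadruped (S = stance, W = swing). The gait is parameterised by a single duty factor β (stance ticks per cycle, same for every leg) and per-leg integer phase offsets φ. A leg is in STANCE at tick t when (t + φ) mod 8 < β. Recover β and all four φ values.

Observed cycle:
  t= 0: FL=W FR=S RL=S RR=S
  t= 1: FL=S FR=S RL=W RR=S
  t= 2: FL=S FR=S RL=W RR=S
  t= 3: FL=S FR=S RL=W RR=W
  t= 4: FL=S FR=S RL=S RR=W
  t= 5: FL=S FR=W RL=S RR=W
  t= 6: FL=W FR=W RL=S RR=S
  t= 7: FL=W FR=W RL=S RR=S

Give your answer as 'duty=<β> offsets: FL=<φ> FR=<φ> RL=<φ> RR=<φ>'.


duty=5 offsets: FL=7 FR=0 RL=4 RR=2

duty β = stance ticks per leg = 5
FL: stance ticks = 5; W→S at t=1 → φ=7
FR: stance ticks = 5; W→S at t=0 → φ=0
RL: stance ticks = 5; W→S at t=4 → φ=4
RR: stance ticks = 5; W→S at t=6 → φ=2


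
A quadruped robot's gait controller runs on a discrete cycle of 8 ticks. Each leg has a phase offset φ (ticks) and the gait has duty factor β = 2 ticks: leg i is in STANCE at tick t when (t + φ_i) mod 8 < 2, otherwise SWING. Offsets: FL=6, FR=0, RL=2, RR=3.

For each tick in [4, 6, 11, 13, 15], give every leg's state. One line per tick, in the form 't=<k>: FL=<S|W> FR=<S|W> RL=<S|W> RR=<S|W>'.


t=4: FL=W FR=W RL=W RR=W
t=6: FL=W FR=W RL=S RR=S
t=11: FL=S FR=W RL=W RR=W
t=13: FL=W FR=W RL=W RR=S
t=15: FL=W FR=W RL=S RR=W

t=4: phase=(2,4,6,7) vs β=2 → FL=W FR=W RL=W RR=W
t=6: phase=(4,6,0,1) vs β=2 → FL=W FR=W RL=S RR=S
t=11: phase=(1,3,5,6) vs β=2 → FL=S FR=W RL=W RR=W
t=13: phase=(3,5,7,0) vs β=2 → FL=W FR=W RL=W RR=S
t=15: phase=(5,7,1,2) vs β=2 → FL=W FR=W RL=S RR=W


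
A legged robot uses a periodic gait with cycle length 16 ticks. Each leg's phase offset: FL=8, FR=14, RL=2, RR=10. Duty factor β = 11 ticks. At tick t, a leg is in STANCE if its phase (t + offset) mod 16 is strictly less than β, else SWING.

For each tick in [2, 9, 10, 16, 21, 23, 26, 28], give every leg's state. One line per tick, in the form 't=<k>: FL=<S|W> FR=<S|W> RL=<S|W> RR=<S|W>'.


t=2: phase=(10,0,4,12) vs β=11 → FL=S FR=S RL=S RR=W
t=9: phase=(1,7,11,3) vs β=11 → FL=S FR=S RL=W RR=S
t=10: phase=(2,8,12,4) vs β=11 → FL=S FR=S RL=W RR=S
t=16: phase=(8,14,2,10) vs β=11 → FL=S FR=W RL=S RR=S
t=21: phase=(13,3,7,15) vs β=11 → FL=W FR=S RL=S RR=W
t=23: phase=(15,5,9,1) vs β=11 → FL=W FR=S RL=S RR=S
t=26: phase=(2,8,12,4) vs β=11 → FL=S FR=S RL=W RR=S
t=28: phase=(4,10,14,6) vs β=11 → FL=S FR=S RL=W RR=S

t=2: FL=S FR=S RL=S RR=W
t=9: FL=S FR=S RL=W RR=S
t=10: FL=S FR=S RL=W RR=S
t=16: FL=S FR=W RL=S RR=S
t=21: FL=W FR=S RL=S RR=W
t=23: FL=W FR=S RL=S RR=S
t=26: FL=S FR=S RL=W RR=S
t=28: FL=S FR=S RL=W RR=S


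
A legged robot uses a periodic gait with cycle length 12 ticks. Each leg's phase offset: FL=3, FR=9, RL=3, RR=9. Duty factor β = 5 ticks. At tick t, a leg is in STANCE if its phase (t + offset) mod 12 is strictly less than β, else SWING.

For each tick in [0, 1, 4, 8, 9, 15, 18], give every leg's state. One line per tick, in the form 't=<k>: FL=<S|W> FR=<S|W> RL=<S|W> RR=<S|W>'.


t=0: FL=S FR=W RL=S RR=W
t=1: FL=S FR=W RL=S RR=W
t=4: FL=W FR=S RL=W RR=S
t=8: FL=W FR=W RL=W RR=W
t=9: FL=S FR=W RL=S RR=W
t=15: FL=W FR=S RL=W RR=S
t=18: FL=W FR=S RL=W RR=S

t=0: phase=(3,9,3,9) vs β=5 → FL=S FR=W RL=S RR=W
t=1: phase=(4,10,4,10) vs β=5 → FL=S FR=W RL=S RR=W
t=4: phase=(7,1,7,1) vs β=5 → FL=W FR=S RL=W RR=S
t=8: phase=(11,5,11,5) vs β=5 → FL=W FR=W RL=W RR=W
t=9: phase=(0,6,0,6) vs β=5 → FL=S FR=W RL=S RR=W
t=15: phase=(6,0,6,0) vs β=5 → FL=W FR=S RL=W RR=S
t=18: phase=(9,3,9,3) vs β=5 → FL=W FR=S RL=W RR=S


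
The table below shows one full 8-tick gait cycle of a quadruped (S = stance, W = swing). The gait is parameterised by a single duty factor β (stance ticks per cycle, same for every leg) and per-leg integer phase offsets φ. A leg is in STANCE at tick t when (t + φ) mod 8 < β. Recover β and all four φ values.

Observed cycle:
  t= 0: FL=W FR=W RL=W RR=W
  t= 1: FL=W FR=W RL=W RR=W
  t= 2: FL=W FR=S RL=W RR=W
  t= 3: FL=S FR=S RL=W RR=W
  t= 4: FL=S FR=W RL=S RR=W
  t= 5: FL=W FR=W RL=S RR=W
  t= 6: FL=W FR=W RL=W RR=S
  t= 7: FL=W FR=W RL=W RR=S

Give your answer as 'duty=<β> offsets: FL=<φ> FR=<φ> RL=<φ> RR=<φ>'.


duty β = stance ticks per leg = 2
FL: stance ticks = 2; W→S at t=3 → φ=5
FR: stance ticks = 2; W→S at t=2 → φ=6
RL: stance ticks = 2; W→S at t=4 → φ=4
RR: stance ticks = 2; W→S at t=6 → φ=2

duty=2 offsets: FL=5 FR=6 RL=4 RR=2


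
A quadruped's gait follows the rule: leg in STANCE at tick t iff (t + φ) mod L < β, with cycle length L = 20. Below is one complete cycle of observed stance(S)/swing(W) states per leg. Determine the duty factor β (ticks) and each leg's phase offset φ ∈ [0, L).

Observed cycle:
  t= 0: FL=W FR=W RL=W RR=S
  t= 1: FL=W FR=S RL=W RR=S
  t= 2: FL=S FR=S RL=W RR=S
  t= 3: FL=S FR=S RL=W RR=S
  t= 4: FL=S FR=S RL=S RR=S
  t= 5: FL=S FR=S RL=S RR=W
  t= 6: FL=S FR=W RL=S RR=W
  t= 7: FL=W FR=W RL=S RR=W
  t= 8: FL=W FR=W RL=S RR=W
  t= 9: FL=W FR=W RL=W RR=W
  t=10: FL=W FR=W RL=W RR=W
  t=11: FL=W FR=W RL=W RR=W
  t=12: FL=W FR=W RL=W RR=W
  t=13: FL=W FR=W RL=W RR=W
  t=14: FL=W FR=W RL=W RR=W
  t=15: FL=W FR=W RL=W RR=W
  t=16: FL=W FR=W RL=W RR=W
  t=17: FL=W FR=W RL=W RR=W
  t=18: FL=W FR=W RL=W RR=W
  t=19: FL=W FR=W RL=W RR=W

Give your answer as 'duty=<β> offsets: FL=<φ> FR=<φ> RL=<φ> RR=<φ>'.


duty β = stance ticks per leg = 5
FL: stance ticks = 5; W→S at t=2 → φ=18
FR: stance ticks = 5; W→S at t=1 → φ=19
RL: stance ticks = 5; W→S at t=4 → φ=16
RR: stance ticks = 5; W→S at t=0 → φ=0

duty=5 offsets: FL=18 FR=19 RL=16 RR=0


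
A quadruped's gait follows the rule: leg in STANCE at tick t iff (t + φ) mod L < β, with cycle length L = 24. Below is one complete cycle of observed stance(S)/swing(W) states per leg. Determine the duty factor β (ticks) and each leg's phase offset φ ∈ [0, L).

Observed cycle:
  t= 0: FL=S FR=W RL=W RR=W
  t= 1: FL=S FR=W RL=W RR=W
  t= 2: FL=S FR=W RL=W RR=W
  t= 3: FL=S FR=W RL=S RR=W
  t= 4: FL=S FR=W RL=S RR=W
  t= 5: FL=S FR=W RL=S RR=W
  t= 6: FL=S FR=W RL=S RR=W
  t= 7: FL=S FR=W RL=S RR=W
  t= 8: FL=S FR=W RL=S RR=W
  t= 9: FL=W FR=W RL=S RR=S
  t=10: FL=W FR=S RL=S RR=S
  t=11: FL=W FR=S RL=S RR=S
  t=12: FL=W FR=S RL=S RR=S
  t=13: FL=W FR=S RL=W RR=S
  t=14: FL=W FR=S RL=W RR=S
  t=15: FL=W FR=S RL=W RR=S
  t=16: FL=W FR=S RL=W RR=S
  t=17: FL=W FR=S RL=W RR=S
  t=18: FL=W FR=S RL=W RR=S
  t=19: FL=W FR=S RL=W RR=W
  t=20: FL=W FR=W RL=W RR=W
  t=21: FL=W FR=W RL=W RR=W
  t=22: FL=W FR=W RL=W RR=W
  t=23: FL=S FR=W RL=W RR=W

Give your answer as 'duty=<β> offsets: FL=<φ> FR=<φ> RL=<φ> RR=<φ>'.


duty β = stance ticks per leg = 10
FL: stance ticks = 10; W→S at t=23 → φ=1
FR: stance ticks = 10; W→S at t=10 → φ=14
RL: stance ticks = 10; W→S at t=3 → φ=21
RR: stance ticks = 10; W→S at t=9 → φ=15

duty=10 offsets: FL=1 FR=14 RL=21 RR=15


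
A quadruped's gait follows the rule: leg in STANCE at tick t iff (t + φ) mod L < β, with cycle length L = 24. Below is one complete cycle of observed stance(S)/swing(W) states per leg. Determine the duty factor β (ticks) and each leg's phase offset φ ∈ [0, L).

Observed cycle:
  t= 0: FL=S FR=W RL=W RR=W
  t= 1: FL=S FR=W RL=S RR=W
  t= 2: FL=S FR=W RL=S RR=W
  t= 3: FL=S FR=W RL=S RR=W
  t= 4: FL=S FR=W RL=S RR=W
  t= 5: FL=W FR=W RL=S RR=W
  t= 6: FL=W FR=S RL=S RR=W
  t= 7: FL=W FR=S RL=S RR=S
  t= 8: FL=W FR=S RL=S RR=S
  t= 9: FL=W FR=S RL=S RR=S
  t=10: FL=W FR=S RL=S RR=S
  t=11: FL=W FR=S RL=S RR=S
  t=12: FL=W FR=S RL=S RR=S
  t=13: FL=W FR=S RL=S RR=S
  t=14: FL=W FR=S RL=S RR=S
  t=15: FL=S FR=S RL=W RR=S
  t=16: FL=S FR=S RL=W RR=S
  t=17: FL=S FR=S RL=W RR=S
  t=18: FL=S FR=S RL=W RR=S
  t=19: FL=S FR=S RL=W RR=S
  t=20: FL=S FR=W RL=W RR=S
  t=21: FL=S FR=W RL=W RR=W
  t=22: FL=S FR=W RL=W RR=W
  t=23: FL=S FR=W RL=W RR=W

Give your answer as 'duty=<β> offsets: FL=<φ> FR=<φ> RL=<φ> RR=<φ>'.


duty β = stance ticks per leg = 14
FL: stance ticks = 14; W→S at t=15 → φ=9
FR: stance ticks = 14; W→S at t=6 → φ=18
RL: stance ticks = 14; W→S at t=1 → φ=23
RR: stance ticks = 14; W→S at t=7 → φ=17

duty=14 offsets: FL=9 FR=18 RL=23 RR=17


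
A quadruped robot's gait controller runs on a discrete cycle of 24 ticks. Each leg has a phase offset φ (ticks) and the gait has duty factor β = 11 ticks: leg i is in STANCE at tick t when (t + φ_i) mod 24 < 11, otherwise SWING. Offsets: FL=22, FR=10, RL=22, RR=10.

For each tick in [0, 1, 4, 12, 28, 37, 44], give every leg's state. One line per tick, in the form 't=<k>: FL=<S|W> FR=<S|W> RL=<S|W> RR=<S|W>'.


t=0: phase=(22,10,22,10) vs β=11 → FL=W FR=S RL=W RR=S
t=1: phase=(23,11,23,11) vs β=11 → FL=W FR=W RL=W RR=W
t=4: phase=(2,14,2,14) vs β=11 → FL=S FR=W RL=S RR=W
t=12: phase=(10,22,10,22) vs β=11 → FL=S FR=W RL=S RR=W
t=28: phase=(2,14,2,14) vs β=11 → FL=S FR=W RL=S RR=W
t=37: phase=(11,23,11,23) vs β=11 → FL=W FR=W RL=W RR=W
t=44: phase=(18,6,18,6) vs β=11 → FL=W FR=S RL=W RR=S

t=0: FL=W FR=S RL=W RR=S
t=1: FL=W FR=W RL=W RR=W
t=4: FL=S FR=W RL=S RR=W
t=12: FL=S FR=W RL=S RR=W
t=28: FL=S FR=W RL=S RR=W
t=37: FL=W FR=W RL=W RR=W
t=44: FL=W FR=S RL=W RR=S
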